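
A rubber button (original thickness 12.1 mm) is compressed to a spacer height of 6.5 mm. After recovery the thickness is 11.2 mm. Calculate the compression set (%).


CS = (t0 - recovered) / (t0 - ts) * 100
= (12.1 - 11.2) / (12.1 - 6.5) * 100
= 0.9 / 5.6 * 100
= 16.1%

16.1%


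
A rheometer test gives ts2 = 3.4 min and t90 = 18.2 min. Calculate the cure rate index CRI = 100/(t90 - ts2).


CRI = 100 / (t90 - ts2)
= 100 / (18.2 - 3.4)
= 100 / 14.8
= 6.76 min^-1

6.76 min^-1


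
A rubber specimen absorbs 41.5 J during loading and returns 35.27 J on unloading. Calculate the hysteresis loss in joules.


Hysteresis loss = loading - unloading
= 41.5 - 35.27
= 6.23 J

6.23 J


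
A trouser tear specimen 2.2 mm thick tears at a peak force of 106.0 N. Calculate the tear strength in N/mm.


Tear strength = force / thickness
= 106.0 / 2.2
= 48.18 N/mm

48.18 N/mm


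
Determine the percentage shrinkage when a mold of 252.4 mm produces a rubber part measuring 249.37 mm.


Shrinkage = (mold - part) / mold * 100
= (252.4 - 249.37) / 252.4 * 100
= 3.03 / 252.4 * 100
= 1.2%

1.2%


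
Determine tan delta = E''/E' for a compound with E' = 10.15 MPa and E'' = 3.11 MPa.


tan delta = E'' / E'
= 3.11 / 10.15
= 0.3064

tan delta = 0.3064


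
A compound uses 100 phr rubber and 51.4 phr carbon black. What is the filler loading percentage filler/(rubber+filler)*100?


Filler % = filler / (rubber + filler) * 100
= 51.4 / (100 + 51.4) * 100
= 51.4 / 151.4 * 100
= 33.95%

33.95%


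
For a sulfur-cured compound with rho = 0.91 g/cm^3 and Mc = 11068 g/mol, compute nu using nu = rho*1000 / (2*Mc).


nu = rho * 1000 / (2 * Mc)
nu = 0.91 * 1000 / (2 * 11068)
nu = 910.0 / 22136
nu = 0.0411 mol/L

0.0411 mol/L


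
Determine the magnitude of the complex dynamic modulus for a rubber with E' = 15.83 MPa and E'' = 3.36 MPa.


|E*| = sqrt(E'^2 + E''^2)
= sqrt(15.83^2 + 3.36^2)
= sqrt(250.5889 + 11.2896)
= 16.183 MPa

16.183 MPa


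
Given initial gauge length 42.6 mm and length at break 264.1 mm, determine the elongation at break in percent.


Elongation = (Lf - L0) / L0 * 100
= (264.1 - 42.6) / 42.6 * 100
= 221.5 / 42.6 * 100
= 520.0%

520.0%


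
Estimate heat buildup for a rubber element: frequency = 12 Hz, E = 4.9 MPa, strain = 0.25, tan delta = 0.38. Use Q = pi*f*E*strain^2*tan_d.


Q = pi * f * E * strain^2 * tan_d
= pi * 12 * 4.9 * 0.25^2 * 0.38
= pi * 12 * 4.9 * 0.0625 * 0.38
= 4.3872

Q = 4.3872


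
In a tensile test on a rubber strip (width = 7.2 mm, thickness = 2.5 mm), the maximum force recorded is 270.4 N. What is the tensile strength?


Area = width * thickness = 7.2 * 2.5 = 18.0 mm^2
TS = force / area = 270.4 / 18.0 = 15.02 MPa

15.02 MPa


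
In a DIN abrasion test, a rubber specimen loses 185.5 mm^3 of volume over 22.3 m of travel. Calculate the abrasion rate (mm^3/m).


Rate = volume_loss / distance
= 185.5 / 22.3
= 8.318 mm^3/m

8.318 mm^3/m


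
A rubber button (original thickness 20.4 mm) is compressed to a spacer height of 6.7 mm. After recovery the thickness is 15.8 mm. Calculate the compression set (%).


CS = (t0 - recovered) / (t0 - ts) * 100
= (20.4 - 15.8) / (20.4 - 6.7) * 100
= 4.6 / 13.7 * 100
= 33.6%

33.6%


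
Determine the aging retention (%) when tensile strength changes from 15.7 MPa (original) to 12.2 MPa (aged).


Retention = aged / original * 100
= 12.2 / 15.7 * 100
= 77.7%

77.7%


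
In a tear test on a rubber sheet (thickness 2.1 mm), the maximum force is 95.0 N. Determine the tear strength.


Tear strength = force / thickness
= 95.0 / 2.1
= 45.24 N/mm

45.24 N/mm


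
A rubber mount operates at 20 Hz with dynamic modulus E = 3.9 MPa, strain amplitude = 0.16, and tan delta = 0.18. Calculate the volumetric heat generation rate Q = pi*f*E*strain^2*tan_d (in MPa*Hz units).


Q = pi * f * E * strain^2 * tan_d
= pi * 20 * 3.9 * 0.16^2 * 0.18
= pi * 20 * 3.9 * 0.0256 * 0.18
= 1.1292

Q = 1.1292


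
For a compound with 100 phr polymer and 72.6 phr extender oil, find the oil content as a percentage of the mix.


Oil % = oil / (100 + oil) * 100
= 72.6 / (100 + 72.6) * 100
= 72.6 / 172.6 * 100
= 42.06%

42.06%


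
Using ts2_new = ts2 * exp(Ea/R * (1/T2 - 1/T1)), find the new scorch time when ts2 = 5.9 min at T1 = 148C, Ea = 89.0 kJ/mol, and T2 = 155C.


Convert temperatures: T1 = 148 + 273.15 = 421.15 K, T2 = 155 + 273.15 = 428.15 K
ts2_new = 5.9 * exp(89000 / 8.314 * (1/428.15 - 1/421.15))
1/T2 - 1/T1 = -3.8821e-05
ts2_new = 3.89 min

3.89 min


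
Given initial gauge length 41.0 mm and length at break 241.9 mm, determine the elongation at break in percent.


Elongation = (Lf - L0) / L0 * 100
= (241.9 - 41.0) / 41.0 * 100
= 200.9 / 41.0 * 100
= 490.0%

490.0%


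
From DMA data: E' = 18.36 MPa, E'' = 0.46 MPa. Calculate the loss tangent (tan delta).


tan delta = E'' / E'
= 0.46 / 18.36
= 0.0251

tan delta = 0.0251


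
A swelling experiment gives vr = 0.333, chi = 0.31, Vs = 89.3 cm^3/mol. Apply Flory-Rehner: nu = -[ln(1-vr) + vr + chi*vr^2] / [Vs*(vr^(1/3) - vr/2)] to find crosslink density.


ln(1 - vr) = ln(1 - 0.333) = -0.4050
Numerator = -((-0.4050) + 0.333 + 0.31 * 0.333^2) = 0.0376
Denominator = 89.3 * (0.333^(1/3) - 0.333/2) = 47.0281
nu = 0.0376 / 47.0281 = 7.9930e-04 mol/cm^3

7.9930e-04 mol/cm^3


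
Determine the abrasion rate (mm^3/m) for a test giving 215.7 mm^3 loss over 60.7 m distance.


Rate = volume_loss / distance
= 215.7 / 60.7
= 3.554 mm^3/m

3.554 mm^3/m


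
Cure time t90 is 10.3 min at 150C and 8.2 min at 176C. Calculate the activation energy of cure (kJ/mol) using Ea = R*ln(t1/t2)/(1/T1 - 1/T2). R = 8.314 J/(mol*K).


T1 = 423.15 K, T2 = 449.15 K
1/T1 - 1/T2 = 1.3680e-04
ln(t1/t2) = ln(10.3/8.2) = 0.2280
Ea = 8.314 * 0.2280 / 1.3680e-04 = 13857.2108 J/mol
Ea = 13.86 kJ/mol

13.86 kJ/mol


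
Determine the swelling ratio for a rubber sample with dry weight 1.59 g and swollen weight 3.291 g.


Q = W_swollen / W_dry
Q = 3.291 / 1.59
Q = 2.07

Q = 2.07


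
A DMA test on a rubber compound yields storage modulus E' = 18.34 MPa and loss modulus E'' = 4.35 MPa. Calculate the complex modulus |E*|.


|E*| = sqrt(E'^2 + E''^2)
= sqrt(18.34^2 + 4.35^2)
= sqrt(336.3556 + 18.9225)
= 18.849 MPa

18.849 MPa


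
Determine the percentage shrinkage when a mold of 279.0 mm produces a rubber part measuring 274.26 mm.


Shrinkage = (mold - part) / mold * 100
= (279.0 - 274.26) / 279.0 * 100
= 4.74 / 279.0 * 100
= 1.7%

1.7%


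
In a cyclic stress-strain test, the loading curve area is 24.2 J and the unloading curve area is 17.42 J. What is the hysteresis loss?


Hysteresis loss = loading - unloading
= 24.2 - 17.42
= 6.78 J

6.78 J


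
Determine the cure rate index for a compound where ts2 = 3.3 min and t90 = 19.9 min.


CRI = 100 / (t90 - ts2)
= 100 / (19.9 - 3.3)
= 100 / 16.6
= 6.02 min^-1

6.02 min^-1


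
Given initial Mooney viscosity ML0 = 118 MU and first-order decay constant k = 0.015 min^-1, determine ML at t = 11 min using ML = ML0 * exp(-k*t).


ML = ML0 * exp(-k * t)
ML = 118 * exp(-0.015 * 11)
ML = 118 * 0.8479
ML = 100.05 MU

100.05 MU


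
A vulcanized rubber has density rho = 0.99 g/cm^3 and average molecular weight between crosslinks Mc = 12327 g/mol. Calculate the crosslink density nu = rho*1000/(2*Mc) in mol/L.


nu = rho * 1000 / (2 * Mc)
nu = 0.99 * 1000 / (2 * 12327)
nu = 990.0 / 24654
nu = 0.0402 mol/L

0.0402 mol/L


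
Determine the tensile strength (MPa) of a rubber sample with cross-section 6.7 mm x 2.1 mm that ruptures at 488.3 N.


Area = width * thickness = 6.7 * 2.1 = 14.07 mm^2
TS = force / area = 488.3 / 14.07 = 34.71 MPa

34.71 MPa


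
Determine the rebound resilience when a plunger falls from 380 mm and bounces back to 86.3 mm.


Resilience = h_rebound / h_drop * 100
= 86.3 / 380 * 100
= 22.7%

22.7%


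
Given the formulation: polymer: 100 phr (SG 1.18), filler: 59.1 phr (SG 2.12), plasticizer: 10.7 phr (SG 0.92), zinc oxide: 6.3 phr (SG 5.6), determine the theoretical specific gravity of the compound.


Sum of weights = 176.1
Volume contributions:
  polymer: 100/1.18 = 84.7458
  filler: 59.1/2.12 = 27.8774
  plasticizer: 10.7/0.92 = 11.6304
  zinc oxide: 6.3/5.6 = 1.1250
Sum of volumes = 125.3786
SG = 176.1 / 125.3786 = 1.405

SG = 1.405


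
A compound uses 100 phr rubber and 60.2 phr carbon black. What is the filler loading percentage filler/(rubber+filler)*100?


Filler % = filler / (rubber + filler) * 100
= 60.2 / (100 + 60.2) * 100
= 60.2 / 160.2 * 100
= 37.58%

37.58%


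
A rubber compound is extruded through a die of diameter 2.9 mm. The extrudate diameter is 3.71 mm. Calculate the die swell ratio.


Die swell ratio = D_extrudate / D_die
= 3.71 / 2.9
= 1.279

Die swell = 1.279


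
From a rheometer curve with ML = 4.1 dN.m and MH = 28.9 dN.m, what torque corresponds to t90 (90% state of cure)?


M90 = ML + 0.9 * (MH - ML)
M90 = 4.1 + 0.9 * (28.9 - 4.1)
M90 = 4.1 + 0.9 * 24.8
M90 = 26.42 dN.m

26.42 dN.m


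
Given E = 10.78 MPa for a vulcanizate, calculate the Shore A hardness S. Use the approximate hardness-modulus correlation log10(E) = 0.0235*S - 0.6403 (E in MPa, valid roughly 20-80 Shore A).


log10(E) = 0.0235*S - 0.6403  =>  S = (log10(E) + 0.6403) / 0.0235
log10(10.78) = 1.032619
S = (1.032619 + 0.6403) / 0.0235 = 1.672919 / 0.0235
S = 71.2

Shore A = 71.2


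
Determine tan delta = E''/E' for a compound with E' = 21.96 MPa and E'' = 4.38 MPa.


tan delta = E'' / E'
= 4.38 / 21.96
= 0.1995

tan delta = 0.1995


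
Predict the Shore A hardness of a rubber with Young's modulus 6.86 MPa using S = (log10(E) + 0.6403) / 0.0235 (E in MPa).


log10(E) = 0.0235*S - 0.6403  =>  S = (log10(E) + 0.6403) / 0.0235
log10(6.86) = 0.836324
S = (0.836324 + 0.6403) / 0.0235 = 1.476624 / 0.0235
S = 62.8

Shore A = 62.8


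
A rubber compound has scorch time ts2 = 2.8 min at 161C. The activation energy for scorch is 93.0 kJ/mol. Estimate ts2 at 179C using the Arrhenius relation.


Convert temperatures: T1 = 161 + 273.15 = 434.15 K, T2 = 179 + 273.15 = 452.15 K
ts2_new = 2.8 * exp(93000 / 8.314 * (1/452.15 - 1/434.15))
1/T2 - 1/T1 = -9.1696e-05
ts2_new = 1.0 min

1.0 min


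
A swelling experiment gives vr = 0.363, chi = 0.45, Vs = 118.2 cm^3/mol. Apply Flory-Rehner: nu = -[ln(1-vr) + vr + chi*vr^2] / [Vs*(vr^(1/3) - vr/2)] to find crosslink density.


ln(1 - vr) = ln(1 - 0.363) = -0.4510
Numerator = -((-0.4510) + 0.363 + 0.45 * 0.363^2) = 0.0287
Denominator = 118.2 * (0.363^(1/3) - 0.363/2) = 62.8646
nu = 0.0287 / 62.8646 = 4.5637e-04 mol/cm^3

4.5637e-04 mol/cm^3


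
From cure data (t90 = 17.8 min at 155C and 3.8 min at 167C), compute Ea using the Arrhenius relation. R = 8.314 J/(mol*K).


T1 = 428.15 K, T2 = 440.15 K
1/T1 - 1/T2 = 6.3677e-05
ln(t1/t2) = ln(17.8/3.8) = 1.5442
Ea = 8.314 * 1.5442 / 6.3677e-05 = 201617.5082 J/mol
Ea = 201.62 kJ/mol

201.62 kJ/mol


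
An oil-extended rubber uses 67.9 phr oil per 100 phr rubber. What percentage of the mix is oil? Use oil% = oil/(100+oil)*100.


Oil % = oil / (100 + oil) * 100
= 67.9 / (100 + 67.9) * 100
= 67.9 / 167.9 * 100
= 40.44%

40.44%


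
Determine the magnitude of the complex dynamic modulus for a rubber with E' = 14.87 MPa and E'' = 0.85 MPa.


|E*| = sqrt(E'^2 + E''^2)
= sqrt(14.87^2 + 0.85^2)
= sqrt(221.1169 + 0.7225)
= 14.894 MPa

14.894 MPa


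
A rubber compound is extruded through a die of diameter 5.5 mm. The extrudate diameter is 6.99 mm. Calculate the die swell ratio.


Die swell ratio = D_extrudate / D_die
= 6.99 / 5.5
= 1.271

Die swell = 1.271


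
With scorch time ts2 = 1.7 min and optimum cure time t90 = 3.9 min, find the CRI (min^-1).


CRI = 100 / (t90 - ts2)
= 100 / (3.9 - 1.7)
= 100 / 2.2
= 45.45 min^-1

45.45 min^-1


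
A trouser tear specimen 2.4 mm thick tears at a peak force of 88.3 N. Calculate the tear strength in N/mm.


Tear strength = force / thickness
= 88.3 / 2.4
= 36.79 N/mm

36.79 N/mm


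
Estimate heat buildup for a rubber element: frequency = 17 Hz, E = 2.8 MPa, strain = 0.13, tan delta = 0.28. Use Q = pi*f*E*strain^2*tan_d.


Q = pi * f * E * strain^2 * tan_d
= pi * 17 * 2.8 * 0.13^2 * 0.28
= pi * 17 * 2.8 * 0.0169 * 0.28
= 0.7076

Q = 0.7076


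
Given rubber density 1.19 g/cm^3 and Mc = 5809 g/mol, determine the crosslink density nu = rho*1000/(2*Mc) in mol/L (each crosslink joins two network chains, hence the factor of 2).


nu = rho * 1000 / (2 * Mc)
nu = 1.19 * 1000 / (2 * 5809)
nu = 1190.0 / 11618
nu = 0.1024 mol/L

0.1024 mol/L


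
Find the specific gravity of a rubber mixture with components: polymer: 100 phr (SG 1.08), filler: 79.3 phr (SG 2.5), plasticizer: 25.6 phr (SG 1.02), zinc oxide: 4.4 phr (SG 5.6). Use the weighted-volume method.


Sum of weights = 209.3
Volume contributions:
  polymer: 100/1.08 = 92.5926
  filler: 79.3/2.5 = 31.7200
  plasticizer: 25.6/1.02 = 25.0980
  zinc oxide: 4.4/5.6 = 0.7857
Sum of volumes = 150.1963
SG = 209.3 / 150.1963 = 1.394

SG = 1.394


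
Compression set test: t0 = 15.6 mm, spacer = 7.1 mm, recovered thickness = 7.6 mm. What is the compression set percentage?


CS = (t0 - recovered) / (t0 - ts) * 100
= (15.6 - 7.6) / (15.6 - 7.1) * 100
= 8.0 / 8.5 * 100
= 94.1%

94.1%


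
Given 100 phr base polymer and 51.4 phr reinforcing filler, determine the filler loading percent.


Filler % = filler / (rubber + filler) * 100
= 51.4 / (100 + 51.4) * 100
= 51.4 / 151.4 * 100
= 33.95%

33.95%


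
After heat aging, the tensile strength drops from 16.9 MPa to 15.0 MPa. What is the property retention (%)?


Retention = aged / original * 100
= 15.0 / 16.9 * 100
= 88.8%

88.8%


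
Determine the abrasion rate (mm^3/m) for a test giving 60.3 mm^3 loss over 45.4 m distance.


Rate = volume_loss / distance
= 60.3 / 45.4
= 1.328 mm^3/m

1.328 mm^3/m


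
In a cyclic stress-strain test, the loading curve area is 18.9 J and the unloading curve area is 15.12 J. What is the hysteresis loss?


Hysteresis loss = loading - unloading
= 18.9 - 15.12
= 3.78 J

3.78 J


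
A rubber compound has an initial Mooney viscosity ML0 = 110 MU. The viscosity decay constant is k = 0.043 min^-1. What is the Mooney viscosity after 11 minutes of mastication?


ML = ML0 * exp(-k * t)
ML = 110 * exp(-0.043 * 11)
ML = 110 * 0.6231
ML = 68.54 MU

68.54 MU


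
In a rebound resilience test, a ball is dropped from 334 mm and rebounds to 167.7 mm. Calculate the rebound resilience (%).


Resilience = h_rebound / h_drop * 100
= 167.7 / 334 * 100
= 50.2%

50.2%


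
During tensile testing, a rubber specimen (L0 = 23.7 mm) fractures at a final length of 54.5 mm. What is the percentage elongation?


Elongation = (Lf - L0) / L0 * 100
= (54.5 - 23.7) / 23.7 * 100
= 30.8 / 23.7 * 100
= 130.0%

130.0%


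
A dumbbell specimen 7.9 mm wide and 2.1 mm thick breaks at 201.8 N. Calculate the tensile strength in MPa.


Area = width * thickness = 7.9 * 2.1 = 16.59 mm^2
TS = force / area = 201.8 / 16.59 = 12.16 MPa

12.16 MPa


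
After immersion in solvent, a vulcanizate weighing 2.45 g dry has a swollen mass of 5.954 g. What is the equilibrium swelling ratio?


Q = W_swollen / W_dry
Q = 5.954 / 2.45
Q = 2.43

Q = 2.43


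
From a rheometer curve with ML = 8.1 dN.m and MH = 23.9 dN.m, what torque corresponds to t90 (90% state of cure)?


M90 = ML + 0.9 * (MH - ML)
M90 = 8.1 + 0.9 * (23.9 - 8.1)
M90 = 8.1 + 0.9 * 15.8
M90 = 22.32 dN.m

22.32 dN.m


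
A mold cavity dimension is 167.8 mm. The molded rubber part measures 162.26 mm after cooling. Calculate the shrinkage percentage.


Shrinkage = (mold - part) / mold * 100
= (167.8 - 162.26) / 167.8 * 100
= 5.54 / 167.8 * 100
= 3.3%

3.3%


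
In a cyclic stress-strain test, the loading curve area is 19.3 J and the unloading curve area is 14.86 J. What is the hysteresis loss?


Hysteresis loss = loading - unloading
= 19.3 - 14.86
= 4.44 J

4.44 J


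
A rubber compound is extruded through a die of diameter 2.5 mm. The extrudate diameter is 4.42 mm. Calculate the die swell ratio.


Die swell ratio = D_extrudate / D_die
= 4.42 / 2.5
= 1.768

Die swell = 1.768


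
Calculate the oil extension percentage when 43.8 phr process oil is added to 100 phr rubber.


Oil % = oil / (100 + oil) * 100
= 43.8 / (100 + 43.8) * 100
= 43.8 / 143.8 * 100
= 30.46%

30.46%


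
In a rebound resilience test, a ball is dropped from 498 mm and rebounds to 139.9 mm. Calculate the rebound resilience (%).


Resilience = h_rebound / h_drop * 100
= 139.9 / 498 * 100
= 28.1%

28.1%


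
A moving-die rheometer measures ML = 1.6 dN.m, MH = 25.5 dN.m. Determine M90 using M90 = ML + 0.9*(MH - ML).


M90 = ML + 0.9 * (MH - ML)
M90 = 1.6 + 0.9 * (25.5 - 1.6)
M90 = 1.6 + 0.9 * 23.9
M90 = 23.11 dN.m

23.11 dN.m


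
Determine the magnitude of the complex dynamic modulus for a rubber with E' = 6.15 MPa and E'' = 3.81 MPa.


|E*| = sqrt(E'^2 + E''^2)
= sqrt(6.15^2 + 3.81^2)
= sqrt(37.8225 + 14.5161)
= 7.235 MPa

7.235 MPa


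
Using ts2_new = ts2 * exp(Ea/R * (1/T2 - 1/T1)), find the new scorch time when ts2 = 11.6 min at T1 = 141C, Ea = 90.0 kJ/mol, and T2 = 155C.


Convert temperatures: T1 = 141 + 273.15 = 414.15 K, T2 = 155 + 273.15 = 428.15 K
ts2_new = 11.6 * exp(90000 / 8.314 * (1/428.15 - 1/414.15))
1/T2 - 1/T1 = -7.8954e-05
ts2_new = 4.93 min

4.93 min


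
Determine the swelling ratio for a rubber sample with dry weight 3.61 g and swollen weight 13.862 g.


Q = W_swollen / W_dry
Q = 13.862 / 3.61
Q = 3.84

Q = 3.84


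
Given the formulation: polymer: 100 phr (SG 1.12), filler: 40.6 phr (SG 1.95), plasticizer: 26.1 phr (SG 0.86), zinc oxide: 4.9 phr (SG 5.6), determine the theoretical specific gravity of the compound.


Sum of weights = 171.6
Volume contributions:
  polymer: 100/1.12 = 89.2857
  filler: 40.6/1.95 = 20.8205
  plasticizer: 26.1/0.86 = 30.3488
  zinc oxide: 4.9/5.6 = 0.8750
Sum of volumes = 141.3301
SG = 171.6 / 141.3301 = 1.214

SG = 1.214


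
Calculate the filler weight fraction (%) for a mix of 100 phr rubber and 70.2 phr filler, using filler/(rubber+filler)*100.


Filler % = filler / (rubber + filler) * 100
= 70.2 / (100 + 70.2) * 100
= 70.2 / 170.2 * 100
= 41.25%

41.25%


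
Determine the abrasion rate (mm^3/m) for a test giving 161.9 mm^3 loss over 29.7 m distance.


Rate = volume_loss / distance
= 161.9 / 29.7
= 5.451 mm^3/m

5.451 mm^3/m


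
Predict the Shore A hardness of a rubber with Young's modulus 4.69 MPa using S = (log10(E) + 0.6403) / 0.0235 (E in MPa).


log10(E) = 0.0235*S - 0.6403  =>  S = (log10(E) + 0.6403) / 0.0235
log10(4.69) = 0.671173
S = (0.671173 + 0.6403) / 0.0235 = 1.311473 / 0.0235
S = 55.8

Shore A = 55.8


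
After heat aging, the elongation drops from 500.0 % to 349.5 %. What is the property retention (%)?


Retention = aged / original * 100
= 349.5 / 500.0 * 100
= 69.9%

69.9%


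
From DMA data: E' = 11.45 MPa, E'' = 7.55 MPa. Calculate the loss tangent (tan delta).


tan delta = E'' / E'
= 7.55 / 11.45
= 0.6594

tan delta = 0.6594


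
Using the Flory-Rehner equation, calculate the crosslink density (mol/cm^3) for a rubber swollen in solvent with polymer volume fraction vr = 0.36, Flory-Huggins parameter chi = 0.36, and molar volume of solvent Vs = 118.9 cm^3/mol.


ln(1 - vr) = ln(1 - 0.36) = -0.4463
Numerator = -((-0.4463) + 0.36 + 0.36 * 0.36^2) = 0.0396
Denominator = 118.9 * (0.36^(1/3) - 0.36/2) = 63.1809
nu = 0.0396 / 63.1809 = 6.2726e-04 mol/cm^3

6.2726e-04 mol/cm^3


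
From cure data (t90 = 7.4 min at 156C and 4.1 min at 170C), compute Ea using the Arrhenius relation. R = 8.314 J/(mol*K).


T1 = 429.15 K, T2 = 443.15 K
1/T1 - 1/T2 = 7.3615e-05
ln(t1/t2) = ln(7.4/4.1) = 0.5905
Ea = 8.314 * 0.5905 / 7.3615e-05 = 66689.3721 J/mol
Ea = 66.69 kJ/mol

66.69 kJ/mol


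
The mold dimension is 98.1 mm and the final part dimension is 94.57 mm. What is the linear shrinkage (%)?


Shrinkage = (mold - part) / mold * 100
= (98.1 - 94.57) / 98.1 * 100
= 3.53 / 98.1 * 100
= 3.6%

3.6%


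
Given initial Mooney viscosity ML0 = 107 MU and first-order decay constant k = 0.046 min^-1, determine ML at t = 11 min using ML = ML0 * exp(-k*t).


ML = ML0 * exp(-k * t)
ML = 107 * exp(-0.046 * 11)
ML = 107 * 0.6029
ML = 64.51 MU

64.51 MU


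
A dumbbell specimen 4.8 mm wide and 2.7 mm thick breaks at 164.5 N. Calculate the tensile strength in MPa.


Area = width * thickness = 4.8 * 2.7 = 12.96 mm^2
TS = force / area = 164.5 / 12.96 = 12.69 MPa

12.69 MPa


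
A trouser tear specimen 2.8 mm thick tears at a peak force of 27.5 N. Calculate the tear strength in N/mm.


Tear strength = force / thickness
= 27.5 / 2.8
= 9.82 N/mm

9.82 N/mm


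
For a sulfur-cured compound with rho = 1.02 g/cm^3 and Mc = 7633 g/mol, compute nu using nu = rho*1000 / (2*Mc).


nu = rho * 1000 / (2 * Mc)
nu = 1.02 * 1000 / (2 * 7633)
nu = 1020.0 / 15266
nu = 0.0668 mol/L

0.0668 mol/L


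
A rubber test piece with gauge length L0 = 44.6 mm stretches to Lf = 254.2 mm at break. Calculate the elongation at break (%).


Elongation = (Lf - L0) / L0 * 100
= (254.2 - 44.6) / 44.6 * 100
= 209.6 / 44.6 * 100
= 470.0%

470.0%


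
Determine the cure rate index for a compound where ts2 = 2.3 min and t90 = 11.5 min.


CRI = 100 / (t90 - ts2)
= 100 / (11.5 - 2.3)
= 100 / 9.2
= 10.87 min^-1

10.87 min^-1


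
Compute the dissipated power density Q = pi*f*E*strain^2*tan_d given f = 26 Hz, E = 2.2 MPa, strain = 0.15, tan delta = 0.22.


Q = pi * f * E * strain^2 * tan_d
= pi * 26 * 2.2 * 0.15^2 * 0.22
= pi * 26 * 2.2 * 0.0225 * 0.22
= 0.8895

Q = 0.8895


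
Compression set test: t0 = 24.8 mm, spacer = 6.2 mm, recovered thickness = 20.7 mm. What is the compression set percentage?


CS = (t0 - recovered) / (t0 - ts) * 100
= (24.8 - 20.7) / (24.8 - 6.2) * 100
= 4.1 / 18.6 * 100
= 22.0%

22.0%


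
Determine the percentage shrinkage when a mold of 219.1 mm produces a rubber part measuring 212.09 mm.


Shrinkage = (mold - part) / mold * 100
= (219.1 - 212.09) / 219.1 * 100
= 7.01 / 219.1 * 100
= 3.2%

3.2%


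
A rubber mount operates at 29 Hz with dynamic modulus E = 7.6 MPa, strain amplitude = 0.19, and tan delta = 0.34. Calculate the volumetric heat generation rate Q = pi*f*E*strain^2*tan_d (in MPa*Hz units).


Q = pi * f * E * strain^2 * tan_d
= pi * 29 * 7.6 * 0.19^2 * 0.34
= pi * 29 * 7.6 * 0.0361 * 0.34
= 8.4986

Q = 8.4986


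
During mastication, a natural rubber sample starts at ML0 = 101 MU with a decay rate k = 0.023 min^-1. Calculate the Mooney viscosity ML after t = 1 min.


ML = ML0 * exp(-k * t)
ML = 101 * exp(-0.023 * 1)
ML = 101 * 0.9773
ML = 98.7 MU

98.7 MU


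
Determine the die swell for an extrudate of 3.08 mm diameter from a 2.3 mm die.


Die swell ratio = D_extrudate / D_die
= 3.08 / 2.3
= 1.339

Die swell = 1.339


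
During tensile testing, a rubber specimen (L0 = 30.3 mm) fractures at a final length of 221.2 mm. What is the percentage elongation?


Elongation = (Lf - L0) / L0 * 100
= (221.2 - 30.3) / 30.3 * 100
= 190.9 / 30.3 * 100
= 630.0%

630.0%


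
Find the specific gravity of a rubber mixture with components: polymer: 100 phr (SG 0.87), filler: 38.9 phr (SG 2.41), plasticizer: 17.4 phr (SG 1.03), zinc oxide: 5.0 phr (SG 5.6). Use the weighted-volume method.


Sum of weights = 161.3
Volume contributions:
  polymer: 100/0.87 = 114.9425
  filler: 38.9/2.41 = 16.1411
  plasticizer: 17.4/1.03 = 16.8932
  zinc oxide: 5.0/5.6 = 0.8929
Sum of volumes = 148.8697
SG = 161.3 / 148.8697 = 1.083

SG = 1.083


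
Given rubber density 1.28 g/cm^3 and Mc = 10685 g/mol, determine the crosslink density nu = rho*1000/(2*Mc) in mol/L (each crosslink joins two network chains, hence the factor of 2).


nu = rho * 1000 / (2 * Mc)
nu = 1.28 * 1000 / (2 * 10685)
nu = 1280.0 / 21370
nu = 0.0599 mol/L

0.0599 mol/L


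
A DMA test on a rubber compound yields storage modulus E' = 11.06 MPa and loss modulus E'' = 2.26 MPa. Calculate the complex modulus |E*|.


|E*| = sqrt(E'^2 + E''^2)
= sqrt(11.06^2 + 2.26^2)
= sqrt(122.3236 + 5.1076)
= 11.289 MPa

11.289 MPa


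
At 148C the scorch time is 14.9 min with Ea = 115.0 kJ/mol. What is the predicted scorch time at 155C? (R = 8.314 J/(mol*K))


Convert temperatures: T1 = 148 + 273.15 = 421.15 K, T2 = 155 + 273.15 = 428.15 K
ts2_new = 14.9 * exp(115000 / 8.314 * (1/428.15 - 1/421.15))
1/T2 - 1/T1 = -3.8821e-05
ts2_new = 8.71 min

8.71 min


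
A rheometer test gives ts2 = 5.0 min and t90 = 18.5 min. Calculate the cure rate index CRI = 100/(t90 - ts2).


CRI = 100 / (t90 - ts2)
= 100 / (18.5 - 5.0)
= 100 / 13.5
= 7.41 min^-1

7.41 min^-1


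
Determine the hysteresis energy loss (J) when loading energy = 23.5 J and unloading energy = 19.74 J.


Hysteresis loss = loading - unloading
= 23.5 - 19.74
= 3.76 J

3.76 J


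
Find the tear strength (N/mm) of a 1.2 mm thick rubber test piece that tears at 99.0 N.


Tear strength = force / thickness
= 99.0 / 1.2
= 82.5 N/mm

82.5 N/mm


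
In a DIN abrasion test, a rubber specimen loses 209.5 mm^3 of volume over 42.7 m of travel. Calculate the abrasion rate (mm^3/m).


Rate = volume_loss / distance
= 209.5 / 42.7
= 4.906 mm^3/m

4.906 mm^3/m


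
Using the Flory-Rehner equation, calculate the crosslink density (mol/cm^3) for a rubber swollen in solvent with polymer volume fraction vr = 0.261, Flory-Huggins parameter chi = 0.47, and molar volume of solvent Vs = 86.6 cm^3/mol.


ln(1 - vr) = ln(1 - 0.261) = -0.3025
Numerator = -((-0.3025) + 0.261 + 0.47 * 0.261^2) = 0.0094
Denominator = 86.6 * (0.261^(1/3) - 0.261/2) = 44.0420
nu = 0.0094 / 44.0420 = 2.1435e-04 mol/cm^3

2.1435e-04 mol/cm^3


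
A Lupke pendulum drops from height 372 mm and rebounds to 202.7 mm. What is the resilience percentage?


Resilience = h_rebound / h_drop * 100
= 202.7 / 372 * 100
= 54.5%

54.5%


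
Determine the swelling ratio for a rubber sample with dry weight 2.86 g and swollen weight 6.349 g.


Q = W_swollen / W_dry
Q = 6.349 / 2.86
Q = 2.22

Q = 2.22


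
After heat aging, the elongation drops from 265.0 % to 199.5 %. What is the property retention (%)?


Retention = aged / original * 100
= 199.5 / 265.0 * 100
= 75.3%

75.3%


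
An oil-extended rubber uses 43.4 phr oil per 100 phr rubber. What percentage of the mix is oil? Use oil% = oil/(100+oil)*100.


Oil % = oil / (100 + oil) * 100
= 43.4 / (100 + 43.4) * 100
= 43.4 / 143.4 * 100
= 30.26%

30.26%


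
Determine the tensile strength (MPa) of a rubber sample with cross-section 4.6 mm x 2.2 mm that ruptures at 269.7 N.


Area = width * thickness = 4.6 * 2.2 = 10.12 mm^2
TS = force / area = 269.7 / 10.12 = 26.65 MPa

26.65 MPa


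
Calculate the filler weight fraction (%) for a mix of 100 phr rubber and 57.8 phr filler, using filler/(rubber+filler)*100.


Filler % = filler / (rubber + filler) * 100
= 57.8 / (100 + 57.8) * 100
= 57.8 / 157.8 * 100
= 36.63%

36.63%


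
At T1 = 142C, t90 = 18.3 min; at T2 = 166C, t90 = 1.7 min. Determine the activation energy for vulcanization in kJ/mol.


T1 = 415.15 K, T2 = 439.15 K
1/T1 - 1/T2 = 1.3164e-04
ln(t1/t2) = ln(18.3/1.7) = 2.3763
Ea = 8.314 * 2.3763 / 1.3164e-04 = 150076.6083 J/mol
Ea = 150.08 kJ/mol

150.08 kJ/mol


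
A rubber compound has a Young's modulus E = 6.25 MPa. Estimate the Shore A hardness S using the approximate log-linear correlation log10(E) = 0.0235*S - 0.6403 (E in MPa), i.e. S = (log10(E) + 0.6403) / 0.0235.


log10(E) = 0.0235*S - 0.6403  =>  S = (log10(E) + 0.6403) / 0.0235
log10(6.25) = 0.795880
S = (0.795880 + 0.6403) / 0.0235 = 1.436180 / 0.0235
S = 61.1

Shore A = 61.1


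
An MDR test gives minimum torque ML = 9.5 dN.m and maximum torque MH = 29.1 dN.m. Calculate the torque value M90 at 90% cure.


M90 = ML + 0.9 * (MH - ML)
M90 = 9.5 + 0.9 * (29.1 - 9.5)
M90 = 9.5 + 0.9 * 19.6
M90 = 27.14 dN.m

27.14 dN.m


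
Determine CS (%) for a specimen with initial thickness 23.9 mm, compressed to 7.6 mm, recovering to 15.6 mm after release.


CS = (t0 - recovered) / (t0 - ts) * 100
= (23.9 - 15.6) / (23.9 - 7.6) * 100
= 8.3 / 16.3 * 100
= 50.9%

50.9%


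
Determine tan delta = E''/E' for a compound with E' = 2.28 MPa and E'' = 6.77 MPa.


tan delta = E'' / E'
= 6.77 / 2.28
= 2.9693

tan delta = 2.9693


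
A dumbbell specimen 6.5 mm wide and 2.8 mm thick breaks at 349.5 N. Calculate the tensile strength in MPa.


Area = width * thickness = 6.5 * 2.8 = 18.2 mm^2
TS = force / area = 349.5 / 18.2 = 19.2 MPa

19.2 MPa


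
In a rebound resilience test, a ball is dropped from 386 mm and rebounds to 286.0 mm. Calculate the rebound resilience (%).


Resilience = h_rebound / h_drop * 100
= 286.0 / 386 * 100
= 74.1%

74.1%


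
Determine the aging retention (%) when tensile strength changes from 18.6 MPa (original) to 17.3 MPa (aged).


Retention = aged / original * 100
= 17.3 / 18.6 * 100
= 93.0%

93.0%


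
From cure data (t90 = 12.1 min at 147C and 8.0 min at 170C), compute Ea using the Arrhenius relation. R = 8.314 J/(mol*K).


T1 = 420.15 K, T2 = 443.15 K
1/T1 - 1/T2 = 1.2353e-04
ln(t1/t2) = ln(12.1/8.0) = 0.4138
Ea = 8.314 * 0.4138 / 1.2353e-04 = 27847.7373 J/mol
Ea = 27.85 kJ/mol

27.85 kJ/mol


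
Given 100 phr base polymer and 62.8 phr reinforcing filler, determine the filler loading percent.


Filler % = filler / (rubber + filler) * 100
= 62.8 / (100 + 62.8) * 100
= 62.8 / 162.8 * 100
= 38.57%

38.57%


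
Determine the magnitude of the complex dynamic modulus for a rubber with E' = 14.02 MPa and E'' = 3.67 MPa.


|E*| = sqrt(E'^2 + E''^2)
= sqrt(14.02^2 + 3.67^2)
= sqrt(196.5604 + 13.4689)
= 14.492 MPa

14.492 MPa


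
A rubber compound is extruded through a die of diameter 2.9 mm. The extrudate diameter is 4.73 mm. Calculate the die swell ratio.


Die swell ratio = D_extrudate / D_die
= 4.73 / 2.9
= 1.631

Die swell = 1.631


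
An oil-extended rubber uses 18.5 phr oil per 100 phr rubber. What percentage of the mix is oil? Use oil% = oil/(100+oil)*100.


Oil % = oil / (100 + oil) * 100
= 18.5 / (100 + 18.5) * 100
= 18.5 / 118.5 * 100
= 15.61%

15.61%


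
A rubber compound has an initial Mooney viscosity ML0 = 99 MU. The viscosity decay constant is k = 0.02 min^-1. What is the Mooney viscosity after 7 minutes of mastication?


ML = ML0 * exp(-k * t)
ML = 99 * exp(-0.02 * 7)
ML = 99 * 0.8694
ML = 86.07 MU

86.07 MU


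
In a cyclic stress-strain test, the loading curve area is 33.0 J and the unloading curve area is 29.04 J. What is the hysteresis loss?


Hysteresis loss = loading - unloading
= 33.0 - 29.04
= 3.96 J

3.96 J


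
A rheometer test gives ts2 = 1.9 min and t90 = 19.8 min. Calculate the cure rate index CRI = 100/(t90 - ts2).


CRI = 100 / (t90 - ts2)
= 100 / (19.8 - 1.9)
= 100 / 17.9
= 5.59 min^-1

5.59 min^-1


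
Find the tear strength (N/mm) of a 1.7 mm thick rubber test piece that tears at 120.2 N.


Tear strength = force / thickness
= 120.2 / 1.7
= 70.71 N/mm

70.71 N/mm


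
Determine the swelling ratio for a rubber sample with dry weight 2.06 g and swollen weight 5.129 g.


Q = W_swollen / W_dry
Q = 5.129 / 2.06
Q = 2.49

Q = 2.49


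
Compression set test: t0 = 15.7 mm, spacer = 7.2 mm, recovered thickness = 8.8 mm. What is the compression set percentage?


CS = (t0 - recovered) / (t0 - ts) * 100
= (15.7 - 8.8) / (15.7 - 7.2) * 100
= 6.9 / 8.5 * 100
= 81.2%

81.2%


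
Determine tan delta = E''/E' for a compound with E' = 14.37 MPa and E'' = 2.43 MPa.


tan delta = E'' / E'
= 2.43 / 14.37
= 0.1691

tan delta = 0.1691


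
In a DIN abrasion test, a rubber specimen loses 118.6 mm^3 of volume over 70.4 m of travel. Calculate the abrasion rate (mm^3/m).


Rate = volume_loss / distance
= 118.6 / 70.4
= 1.685 mm^3/m

1.685 mm^3/m


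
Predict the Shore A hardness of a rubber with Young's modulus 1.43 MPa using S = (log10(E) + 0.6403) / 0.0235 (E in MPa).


log10(E) = 0.0235*S - 0.6403  =>  S = (log10(E) + 0.6403) / 0.0235
log10(1.43) = 0.155336
S = (0.155336 + 0.6403) / 0.0235 = 0.795636 / 0.0235
S = 33.9

Shore A = 33.9


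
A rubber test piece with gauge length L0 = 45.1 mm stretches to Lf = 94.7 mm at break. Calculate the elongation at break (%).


Elongation = (Lf - L0) / L0 * 100
= (94.7 - 45.1) / 45.1 * 100
= 49.6 / 45.1 * 100
= 110.0%

110.0%


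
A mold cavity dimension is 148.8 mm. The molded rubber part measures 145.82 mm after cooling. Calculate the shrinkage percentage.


Shrinkage = (mold - part) / mold * 100
= (148.8 - 145.82) / 148.8 * 100
= 2.98 / 148.8 * 100
= 2.0%

2.0%


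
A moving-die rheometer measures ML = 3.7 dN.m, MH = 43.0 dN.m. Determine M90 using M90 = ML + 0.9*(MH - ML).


M90 = ML + 0.9 * (MH - ML)
M90 = 3.7 + 0.9 * (43.0 - 3.7)
M90 = 3.7 + 0.9 * 39.3
M90 = 39.07 dN.m

39.07 dN.m


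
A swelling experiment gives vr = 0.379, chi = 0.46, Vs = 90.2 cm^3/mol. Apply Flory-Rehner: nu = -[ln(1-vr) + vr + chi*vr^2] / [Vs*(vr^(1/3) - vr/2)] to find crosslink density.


ln(1 - vr) = ln(1 - 0.379) = -0.4764
Numerator = -((-0.4764) + 0.379 + 0.46 * 0.379^2) = 0.0313
Denominator = 90.2 * (0.379^(1/3) - 0.379/2) = 48.1830
nu = 0.0313 / 48.1830 = 6.5063e-04 mol/cm^3

6.5063e-04 mol/cm^3


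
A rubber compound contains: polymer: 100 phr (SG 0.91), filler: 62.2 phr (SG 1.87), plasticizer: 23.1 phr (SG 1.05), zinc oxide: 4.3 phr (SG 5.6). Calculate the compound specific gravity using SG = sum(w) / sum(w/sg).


Sum of weights = 189.6
Volume contributions:
  polymer: 100/0.91 = 109.8901
  filler: 62.2/1.87 = 33.2620
  plasticizer: 23.1/1.05 = 22.0000
  zinc oxide: 4.3/5.6 = 0.7679
Sum of volumes = 165.9200
SG = 189.6 / 165.9200 = 1.143

SG = 1.143


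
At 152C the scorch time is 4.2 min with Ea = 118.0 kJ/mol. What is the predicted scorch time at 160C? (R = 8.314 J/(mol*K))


Convert temperatures: T1 = 152 + 273.15 = 425.15 K, T2 = 160 + 273.15 = 433.15 K
ts2_new = 4.2 * exp(118000 / 8.314 * (1/433.15 - 1/425.15))
1/T2 - 1/T1 = -4.3442e-05
ts2_new = 2.27 min

2.27 min


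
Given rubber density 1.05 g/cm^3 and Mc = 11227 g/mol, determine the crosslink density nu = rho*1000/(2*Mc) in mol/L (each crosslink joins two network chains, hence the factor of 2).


nu = rho * 1000 / (2 * Mc)
nu = 1.05 * 1000 / (2 * 11227)
nu = 1050.0 / 22454
nu = 0.0468 mol/L

0.0468 mol/L


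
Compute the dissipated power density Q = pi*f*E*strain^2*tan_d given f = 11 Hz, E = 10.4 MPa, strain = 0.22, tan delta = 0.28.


Q = pi * f * E * strain^2 * tan_d
= pi * 11 * 10.4 * 0.22^2 * 0.28
= pi * 11 * 10.4 * 0.0484 * 0.28
= 4.8706

Q = 4.8706


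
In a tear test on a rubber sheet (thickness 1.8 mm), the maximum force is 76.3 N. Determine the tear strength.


Tear strength = force / thickness
= 76.3 / 1.8
= 42.39 N/mm

42.39 N/mm


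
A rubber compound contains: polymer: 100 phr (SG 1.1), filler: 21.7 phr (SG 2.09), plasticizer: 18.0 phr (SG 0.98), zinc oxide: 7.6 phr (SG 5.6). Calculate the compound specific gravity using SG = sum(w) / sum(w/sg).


Sum of weights = 147.3
Volume contributions:
  polymer: 100/1.1 = 90.9091
  filler: 21.7/2.09 = 10.3828
  plasticizer: 18.0/0.98 = 18.3673
  zinc oxide: 7.6/5.6 = 1.3571
Sum of volumes = 121.0164
SG = 147.3 / 121.0164 = 1.217

SG = 1.217


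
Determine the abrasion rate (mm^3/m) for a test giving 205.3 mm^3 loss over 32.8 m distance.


Rate = volume_loss / distance
= 205.3 / 32.8
= 6.259 mm^3/m

6.259 mm^3/m


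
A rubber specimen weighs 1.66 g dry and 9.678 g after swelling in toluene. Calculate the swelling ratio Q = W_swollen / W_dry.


Q = W_swollen / W_dry
Q = 9.678 / 1.66
Q = 5.83

Q = 5.83


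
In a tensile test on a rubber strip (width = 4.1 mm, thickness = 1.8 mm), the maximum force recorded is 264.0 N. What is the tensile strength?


Area = width * thickness = 4.1 * 1.8 = 7.38 mm^2
TS = force / area = 264.0 / 7.38 = 35.77 MPa

35.77 MPa


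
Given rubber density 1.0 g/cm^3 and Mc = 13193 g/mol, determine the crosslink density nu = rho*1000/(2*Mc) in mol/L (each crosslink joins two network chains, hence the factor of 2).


nu = rho * 1000 / (2 * Mc)
nu = 1.0 * 1000 / (2 * 13193)
nu = 1000.0 / 26386
nu = 0.0379 mol/L

0.0379 mol/L


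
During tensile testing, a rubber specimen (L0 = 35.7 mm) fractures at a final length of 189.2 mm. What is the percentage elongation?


Elongation = (Lf - L0) / L0 * 100
= (189.2 - 35.7) / 35.7 * 100
= 153.5 / 35.7 * 100
= 430.0%

430.0%


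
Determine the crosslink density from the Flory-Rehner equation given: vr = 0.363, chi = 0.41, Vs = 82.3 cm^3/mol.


ln(1 - vr) = ln(1 - 0.363) = -0.4510
Numerator = -((-0.4510) + 0.363 + 0.41 * 0.363^2) = 0.0340
Denominator = 82.3 * (0.363^(1/3) - 0.363/2) = 43.7712
nu = 0.0340 / 43.7712 = 7.7586e-04 mol/cm^3

7.7586e-04 mol/cm^3


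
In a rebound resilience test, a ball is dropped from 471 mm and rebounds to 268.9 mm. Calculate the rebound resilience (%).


Resilience = h_rebound / h_drop * 100
= 268.9 / 471 * 100
= 57.1%

57.1%


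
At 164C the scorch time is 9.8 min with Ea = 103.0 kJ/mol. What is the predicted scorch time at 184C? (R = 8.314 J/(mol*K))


Convert temperatures: T1 = 164 + 273.15 = 437.15 K, T2 = 184 + 273.15 = 457.15 K
ts2_new = 9.8 * exp(103000 / 8.314 * (1/457.15 - 1/437.15))
1/T2 - 1/T1 = -1.0008e-04
ts2_new = 2.84 min

2.84 min


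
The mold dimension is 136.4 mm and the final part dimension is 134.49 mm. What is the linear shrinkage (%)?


Shrinkage = (mold - part) / mold * 100
= (136.4 - 134.49) / 136.4 * 100
= 1.91 / 136.4 * 100
= 1.4%

1.4%


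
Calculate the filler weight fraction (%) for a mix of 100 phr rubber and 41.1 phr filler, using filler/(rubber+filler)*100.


Filler % = filler / (rubber + filler) * 100
= 41.1 / (100 + 41.1) * 100
= 41.1 / 141.1 * 100
= 29.13%

29.13%


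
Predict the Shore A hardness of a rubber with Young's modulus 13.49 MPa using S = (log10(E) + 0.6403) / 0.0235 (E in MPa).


log10(E) = 0.0235*S - 0.6403  =>  S = (log10(E) + 0.6403) / 0.0235
log10(13.49) = 1.130012
S = (1.130012 + 0.6403) / 0.0235 = 1.770312 / 0.0235
S = 75.3

Shore A = 75.3


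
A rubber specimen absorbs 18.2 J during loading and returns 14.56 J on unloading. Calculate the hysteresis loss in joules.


Hysteresis loss = loading - unloading
= 18.2 - 14.56
= 3.64 J

3.64 J


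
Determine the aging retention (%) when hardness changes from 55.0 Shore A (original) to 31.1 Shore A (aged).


Retention = aged / original * 100
= 31.1 / 55.0 * 100
= 56.5%

56.5%


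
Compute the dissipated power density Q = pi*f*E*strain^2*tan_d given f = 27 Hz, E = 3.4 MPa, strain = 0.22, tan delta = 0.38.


Q = pi * f * E * strain^2 * tan_d
= pi * 27 * 3.4 * 0.22^2 * 0.38
= pi * 27 * 3.4 * 0.0484 * 0.38
= 5.3042

Q = 5.3042


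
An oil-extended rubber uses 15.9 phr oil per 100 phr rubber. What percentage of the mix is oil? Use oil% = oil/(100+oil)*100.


Oil % = oil / (100 + oil) * 100
= 15.9 / (100 + 15.9) * 100
= 15.9 / 115.9 * 100
= 13.72%

13.72%


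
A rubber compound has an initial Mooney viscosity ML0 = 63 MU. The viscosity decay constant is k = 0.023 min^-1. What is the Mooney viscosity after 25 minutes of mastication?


ML = ML0 * exp(-k * t)
ML = 63 * exp(-0.023 * 25)
ML = 63 * 0.5627
ML = 35.45 MU

35.45 MU


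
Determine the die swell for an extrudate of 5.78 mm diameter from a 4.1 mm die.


Die swell ratio = D_extrudate / D_die
= 5.78 / 4.1
= 1.41

Die swell = 1.41


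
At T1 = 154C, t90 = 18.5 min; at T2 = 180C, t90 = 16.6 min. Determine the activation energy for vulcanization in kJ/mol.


T1 = 427.15 K, T2 = 453.15 K
1/T1 - 1/T2 = 1.3432e-04
ln(t1/t2) = ln(18.5/16.6) = 0.1084
Ea = 8.314 * 0.1084 / 1.3432e-04 = 6707.4937 J/mol
Ea = 6.71 kJ/mol

6.71 kJ/mol
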